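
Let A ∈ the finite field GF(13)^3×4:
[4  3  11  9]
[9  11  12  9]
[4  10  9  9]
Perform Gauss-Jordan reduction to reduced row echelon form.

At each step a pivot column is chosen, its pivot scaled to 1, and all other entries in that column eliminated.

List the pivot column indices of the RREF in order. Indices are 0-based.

pivot columns: 0, 1, 2

[1] R0 /= 4  ⇒  (1, 4, 6, 12)
     R1 -= 9·R0  ⇒  (0, 1, 10, 5)
     R2 -= 4·R0  ⇒  (0, 7, 11, 0)
[2] R1 /= 1  ⇒  (0, 1, 10, 5)
     R0 -= 4·R1  ⇒  (1, 0, 5, 5)
     R2 -= 7·R1  ⇒  (0, 0, 6, 4)
[3] R2 /= 6  ⇒  (0, 0, 1, 5)
     R0 -= 5·R2  ⇒  (1, 0, 0, 6)
     R1 -= 10·R2  ⇒  (0, 1, 0, 7)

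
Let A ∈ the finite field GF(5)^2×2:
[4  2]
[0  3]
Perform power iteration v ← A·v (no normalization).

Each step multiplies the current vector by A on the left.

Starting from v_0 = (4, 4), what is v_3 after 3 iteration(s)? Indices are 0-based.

v_0 = (4, 4).
v_1 = A·v_0 = (4, 2).
v_2 = A·v_1 = (0, 1).
v_3 = A·v_2 = (2, 3).

v_3 = (2, 3)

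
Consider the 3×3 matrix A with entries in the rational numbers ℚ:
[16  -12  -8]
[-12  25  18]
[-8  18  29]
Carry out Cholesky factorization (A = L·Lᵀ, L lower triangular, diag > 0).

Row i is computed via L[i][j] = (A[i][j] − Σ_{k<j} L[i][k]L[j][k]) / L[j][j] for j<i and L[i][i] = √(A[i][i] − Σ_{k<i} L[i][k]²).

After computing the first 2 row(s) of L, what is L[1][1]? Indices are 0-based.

L[1][1] = 4

Step 1: L[0][0] = √(16) = 4.
  L[1][0] = (-12) / L[0][0] = -3.
Step 2: L[1][1] = √(16) = 4.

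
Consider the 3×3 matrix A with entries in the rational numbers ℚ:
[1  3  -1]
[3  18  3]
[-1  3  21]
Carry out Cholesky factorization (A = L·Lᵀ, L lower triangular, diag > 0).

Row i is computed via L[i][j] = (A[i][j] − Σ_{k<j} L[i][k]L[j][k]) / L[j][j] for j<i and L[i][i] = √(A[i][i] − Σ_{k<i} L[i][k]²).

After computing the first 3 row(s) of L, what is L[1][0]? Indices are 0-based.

Step 1: L[0][0] = √(1) = 1.
  L[1][0] = (3) / L[0][0] = 3.
Step 2: L[1][1] = √(9) = 3.
  L[2][0] = (-1) / L[0][0] = -1.
  L[2][1] = (6) / L[1][1] = 2.
Step 3: L[2][2] = √(16) = 4.

L[1][0] = 3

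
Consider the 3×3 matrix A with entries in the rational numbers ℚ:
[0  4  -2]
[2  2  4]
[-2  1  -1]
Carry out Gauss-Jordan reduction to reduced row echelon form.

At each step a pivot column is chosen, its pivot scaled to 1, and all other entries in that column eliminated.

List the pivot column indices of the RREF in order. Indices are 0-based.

pivot columns: 0, 1, 2

[1] R0 <-> R1
[1] R0 /= 2  ⇒  (1, 1, 2)
     R2 -= -2·R0  ⇒  (0, 3, 3)
[2] R1 /= 4  ⇒  (0, 1, -1/2)
     R0 -= 1·R1  ⇒  (1, 0, 5/2)
     R2 -= 3·R1  ⇒  (0, 0, 9/2)
[3] R2 /= 9/2  ⇒  (0, 0, 1)
     R0 -= 5/2·R2  ⇒  (1, 0, 0)
     R1 -= -1/2·R2  ⇒  (0, 1, 0)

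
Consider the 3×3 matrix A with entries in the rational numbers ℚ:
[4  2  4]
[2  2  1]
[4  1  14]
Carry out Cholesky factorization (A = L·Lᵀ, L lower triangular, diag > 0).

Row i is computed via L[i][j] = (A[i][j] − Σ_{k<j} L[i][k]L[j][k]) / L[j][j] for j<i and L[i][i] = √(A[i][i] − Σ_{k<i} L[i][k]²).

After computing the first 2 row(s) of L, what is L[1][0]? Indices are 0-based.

Step 1: L[0][0] = √(4) = 2.
  L[1][0] = (2) / L[0][0] = 1.
Step 2: L[1][1] = √(1) = 1.

L[1][0] = 1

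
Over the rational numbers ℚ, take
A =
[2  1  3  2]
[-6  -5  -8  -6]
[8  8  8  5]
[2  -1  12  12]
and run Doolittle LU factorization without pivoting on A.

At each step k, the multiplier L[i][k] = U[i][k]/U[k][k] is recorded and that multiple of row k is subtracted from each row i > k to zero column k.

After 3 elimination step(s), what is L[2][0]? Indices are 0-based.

L[2][0] = 4

Step 1: pivot at (0,0) is 2.
  row1 ← row1 − (-3)·row0  ⇒  L[1][0]=-3, U row1=(0, -2, 1, 0)
  row2 ← row2 − (4)·row0  ⇒  L[2][0]=4, U row2=(0, 4, -4, -3)
  row3 ← row3 − (1)·row0  ⇒  L[3][0]=1, U row3=(0, -2, 9, 10)
Step 2: pivot at (1,1) is -2.
  row2 ← row2 − (-2)·row1  ⇒  L[2][1]=-2, U row2=(0, 0, -2, -3)
  row3 ← row3 − (1)·row1  ⇒  L[3][1]=1, U row3=(0, 0, 8, 10)
Step 3: pivot at (2,2) is -2.
  row3 ← row3 − (-4)·row2  ⇒  L[3][2]=-4, U row3=(0, 0, 0, -2)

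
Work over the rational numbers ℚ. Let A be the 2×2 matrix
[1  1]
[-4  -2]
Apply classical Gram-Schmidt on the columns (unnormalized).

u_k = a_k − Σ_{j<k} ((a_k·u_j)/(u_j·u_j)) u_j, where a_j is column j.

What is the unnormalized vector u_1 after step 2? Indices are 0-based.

u_1 = (8/17, 2/17)

Step 1: u_0 = a_0 = (1, -4).
Step 2: u_1 = a_1 − (9/17)·u_0 = (8/17, 2/17).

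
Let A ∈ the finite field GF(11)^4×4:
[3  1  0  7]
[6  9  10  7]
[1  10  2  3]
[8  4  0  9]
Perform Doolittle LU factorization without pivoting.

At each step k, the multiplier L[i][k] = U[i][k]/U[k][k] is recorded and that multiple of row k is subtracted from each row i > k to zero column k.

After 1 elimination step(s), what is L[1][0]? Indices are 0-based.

Step 1: pivot at (0,0) is 3.
  row1 ← row1 − (2)·row0  ⇒  L[1][0]=2, U row1=(0, 7, 10, 4)
  row2 ← row2 − (4)·row0  ⇒  L[2][0]=4, U row2=(0, 6, 2, 8)
  row3 ← row3 − (10)·row0  ⇒  L[3][0]=10, U row3=(0, 5, 0, 5)

L[1][0] = 2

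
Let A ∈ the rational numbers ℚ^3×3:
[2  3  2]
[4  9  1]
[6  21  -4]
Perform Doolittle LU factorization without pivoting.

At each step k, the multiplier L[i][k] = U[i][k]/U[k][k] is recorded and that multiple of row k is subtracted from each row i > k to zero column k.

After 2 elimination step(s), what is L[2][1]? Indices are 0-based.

[col 0] pivot 2
  R1 -= 2*R0 → (0, 3, -3)  (L[1][0] := 2)
  R2 -= 3*R0 → (0, 12, -10)  (L[2][0] := 3)
[col 1] pivot 3
  R2 -= 4*R1 → (0, 0, 2)  (L[2][1] := 4)

L[2][1] = 4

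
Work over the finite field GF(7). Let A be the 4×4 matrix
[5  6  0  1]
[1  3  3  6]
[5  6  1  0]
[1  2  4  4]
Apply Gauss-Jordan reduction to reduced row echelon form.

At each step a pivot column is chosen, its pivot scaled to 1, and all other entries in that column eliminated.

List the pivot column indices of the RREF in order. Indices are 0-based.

pivot columns: 0, 1, 2

pivot(0,0)=5: scale R0 → (1, 4, 0, 3)
  clear (1,0): R1 −= (1)R0 → (0, 6, 3, 3)
  clear (2,0): R2 −= (5)R0 → (0, 0, 1, 6)
  clear (3,0): R3 −= (1)R0 → (0, 5, 4, 1)
pivot(1,1)=6: scale R1 → (0, 1, 4, 4)
  clear (0,1): R0 −= (4)R1 → (1, 0, 5, 1)
  clear (3,1): R3 −= (5)R1 → (0, 0, 5, 2)
pivot(2,2)=1: scale R2 → (0, 0, 1, 6)
  clear (0,2): R0 −= (5)R2 → (1, 0, 0, 6)
  clear (1,2): R1 −= (4)R2 → (0, 1, 0, 1)
  clear (3,2): R3 −= (5)R2 → (0, 0, 0, 0)
col 3: no nonzero at/below row 3; advance.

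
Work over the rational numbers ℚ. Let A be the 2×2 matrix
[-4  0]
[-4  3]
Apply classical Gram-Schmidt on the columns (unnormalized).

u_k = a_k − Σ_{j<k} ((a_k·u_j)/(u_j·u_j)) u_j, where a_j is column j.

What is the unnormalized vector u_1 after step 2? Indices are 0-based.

Step 1: u_0 = a_0 = (-4, -4).
Step 2: u_1 = a_1 − (-3/8)·u_0 = (-3/2, 3/2).

u_1 = (-3/2, 3/2)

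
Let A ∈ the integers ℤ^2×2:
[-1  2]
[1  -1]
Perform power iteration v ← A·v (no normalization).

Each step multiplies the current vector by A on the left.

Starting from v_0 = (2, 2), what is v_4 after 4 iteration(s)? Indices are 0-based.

v_4 = (-14, 10)

v_0 = (2, 2).
v_1 = A·v_0 = (2, 0).
v_2 = A·v_1 = (-2, 2).
v_3 = A·v_2 = (6, -4).
v_4 = A·v_3 = (-14, 10).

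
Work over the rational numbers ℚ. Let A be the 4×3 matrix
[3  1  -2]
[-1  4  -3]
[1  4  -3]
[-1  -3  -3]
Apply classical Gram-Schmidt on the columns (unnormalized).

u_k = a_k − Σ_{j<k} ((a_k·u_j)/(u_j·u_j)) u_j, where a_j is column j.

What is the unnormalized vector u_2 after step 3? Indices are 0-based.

Step 1: u_0 = a_0 = (3, -1, 1, -1).
Step 2: u_1 = a_1 − (1/2)·u_0 = (-1/2, 9/2, 7/2, -5/2).
Step 3: u_2 = a_2 − (-1/4)·u_0 − (-31/78)·u_1 = (-113/78, -19/13, -53/39, -331/78).

u_2 = (-113/78, -19/13, -53/39, -331/78)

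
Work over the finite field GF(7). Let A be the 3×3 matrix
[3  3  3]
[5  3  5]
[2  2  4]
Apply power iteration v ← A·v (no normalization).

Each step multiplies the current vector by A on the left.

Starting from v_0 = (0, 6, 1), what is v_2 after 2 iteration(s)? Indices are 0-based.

v_0 = (0, 6, 1).
v_1 = A·v_0 = (0, 2, 2).
v_2 = A·v_1 = (5, 2, 5).

v_2 = (5, 2, 5)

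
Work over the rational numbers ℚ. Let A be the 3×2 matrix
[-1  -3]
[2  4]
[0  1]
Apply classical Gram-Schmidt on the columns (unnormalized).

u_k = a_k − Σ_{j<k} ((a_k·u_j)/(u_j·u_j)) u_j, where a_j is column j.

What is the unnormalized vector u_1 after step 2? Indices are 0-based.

Step 1: u_0 = a_0 = (-1, 2, 0).
Step 2: u_1 = a_1 − (11/5)·u_0 = (-4/5, -2/5, 1).

u_1 = (-4/5, -2/5, 1)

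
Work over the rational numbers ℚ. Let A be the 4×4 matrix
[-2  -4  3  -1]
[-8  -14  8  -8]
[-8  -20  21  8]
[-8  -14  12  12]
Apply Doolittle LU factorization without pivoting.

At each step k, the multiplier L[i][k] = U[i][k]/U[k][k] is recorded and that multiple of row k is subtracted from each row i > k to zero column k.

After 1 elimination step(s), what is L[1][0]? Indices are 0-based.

Step 1: pivot at (0,0) is -2.
  row1 ← row1 − (4)·row0  ⇒  L[1][0]=4, U row1=(0, 2, -4, -4)
  row2 ← row2 − (4)·row0  ⇒  L[2][0]=4, U row2=(0, -4, 9, 12)
  row3 ← row3 − (4)·row0  ⇒  L[3][0]=4, U row3=(0, 2, 0, 16)

L[1][0] = 4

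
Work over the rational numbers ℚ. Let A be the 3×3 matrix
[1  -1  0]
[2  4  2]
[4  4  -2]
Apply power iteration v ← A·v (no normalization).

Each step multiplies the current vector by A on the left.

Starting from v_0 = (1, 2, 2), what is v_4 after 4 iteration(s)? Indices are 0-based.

v_0 = (1, 2, 2).
v_1 = A·v_0 = (-1, 14, 8).
v_2 = A·v_1 = (-15, 70, 36).
v_3 = A·v_2 = (-85, 322, 148).
v_4 = A·v_3 = (-407, 1414, 652).

v_4 = (-407, 1414, 652)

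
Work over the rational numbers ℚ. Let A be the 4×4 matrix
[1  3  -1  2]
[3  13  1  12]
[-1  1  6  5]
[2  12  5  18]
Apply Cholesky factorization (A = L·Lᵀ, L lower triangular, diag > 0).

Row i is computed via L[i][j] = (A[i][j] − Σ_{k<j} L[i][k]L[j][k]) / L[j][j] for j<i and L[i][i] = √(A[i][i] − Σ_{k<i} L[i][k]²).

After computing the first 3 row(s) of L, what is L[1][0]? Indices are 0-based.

Step 1: L[0][0] = √(1) = 1.
  L[1][0] = (3) / L[0][0] = 3.
Step 2: L[1][1] = √(4) = 2.
  L[2][0] = (-1) / L[0][0] = -1.
  L[2][1] = (4) / L[1][1] = 2.
Step 3: L[2][2] = √(1) = 1.

L[1][0] = 3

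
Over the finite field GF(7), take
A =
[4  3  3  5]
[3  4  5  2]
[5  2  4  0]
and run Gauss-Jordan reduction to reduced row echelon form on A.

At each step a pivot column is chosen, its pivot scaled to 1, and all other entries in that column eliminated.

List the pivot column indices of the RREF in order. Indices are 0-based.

pivot columns: 0, 2, 3

pivot(0,0)=4: scale R0 → (1, 6, 6, 3)
  clear (1,0): R1 −= (3)R0 → (0, 0, 1, 0)
  clear (2,0): R2 −= (5)R0 → (0, 0, 2, 6)
col 1: no nonzero at/below row 1; advance.
pivot(1,2)=1: scale R1 → (0, 0, 1, 0)
  clear (0,2): R0 −= (6)R1 → (1, 6, 0, 3)
  clear (2,2): R2 −= (2)R1 → (0, 0, 0, 6)
pivot(2,3)=6: scale R2 → (0, 0, 0, 1)
  clear (0,3): R0 −= (3)R2 → (1, 6, 0, 0)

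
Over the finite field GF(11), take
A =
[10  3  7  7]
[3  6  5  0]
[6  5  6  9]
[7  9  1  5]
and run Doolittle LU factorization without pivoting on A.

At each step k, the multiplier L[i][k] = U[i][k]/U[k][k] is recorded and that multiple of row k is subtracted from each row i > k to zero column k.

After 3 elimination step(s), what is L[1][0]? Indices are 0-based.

[col 0] pivot 10
  R1 -= 8*R0 → (0, 4, 4, 10)  (L[1][0] := 8)
  R2 -= 5*R0 → (0, 1, 4, 7)  (L[2][0] := 5)
  R3 -= 4*R0 → (0, 8, 6, 10)  (L[3][0] := 4)
[col 1] pivot 4
  R2 -= 3*R1 → (0, 0, 3, 10)  (L[2][1] := 3)
  R3 -= 2*R1 → (0, 0, 9, 1)  (L[3][1] := 2)
[col 2] pivot 3
  R3 -= 3*R2 → (0, 0, 0, 4)  (L[3][2] := 3)

L[1][0] = 8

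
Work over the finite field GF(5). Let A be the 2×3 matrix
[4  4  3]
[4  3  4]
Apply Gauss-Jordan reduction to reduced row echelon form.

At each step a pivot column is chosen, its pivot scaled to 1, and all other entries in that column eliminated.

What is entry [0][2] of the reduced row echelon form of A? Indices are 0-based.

step 1: normalize row 0 (÷4) = (1, 1, 2)
  row 1: subtract 4×row0 = (0, 4, 1)
step 2: normalize row 1 (÷4) = (0, 1, 4)
  row 0: subtract 1×row1 = (1, 0, 3)

M[0][2] = 3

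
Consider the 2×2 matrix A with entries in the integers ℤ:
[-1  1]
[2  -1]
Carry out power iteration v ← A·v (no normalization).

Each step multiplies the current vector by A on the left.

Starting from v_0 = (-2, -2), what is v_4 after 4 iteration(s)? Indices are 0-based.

v_4 = (-10, 14)

v_0 = (-2, -2).
v_1 = A·v_0 = (0, -2).
v_2 = A·v_1 = (-2, 2).
v_3 = A·v_2 = (4, -6).
v_4 = A·v_3 = (-10, 14).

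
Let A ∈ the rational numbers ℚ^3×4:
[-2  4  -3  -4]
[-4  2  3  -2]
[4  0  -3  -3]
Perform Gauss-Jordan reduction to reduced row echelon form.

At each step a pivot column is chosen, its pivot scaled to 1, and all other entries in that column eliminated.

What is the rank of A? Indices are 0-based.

rank = 3

pivot(0,0)=-2: scale R0 → (1, -2, 3/2, 2)
  clear (1,0): R1 −= (-4)R0 → (0, -6, 9, 6)
  clear (2,0): R2 −= (4)R0 → (0, 8, -9, -11)
pivot(1,1)=-6: scale R1 → (0, 1, -3/2, -1)
  clear (0,1): R0 −= (-2)R1 → (1, 0, -3/2, 0)
  clear (2,1): R2 −= (8)R1 → (0, 0, 3, -3)
pivot(2,2)=3: scale R2 → (0, 0, 1, -1)
  clear (0,2): R0 −= (-3/2)R2 → (1, 0, 0, -3/2)
  clear (1,2): R1 −= (-3/2)R2 → (0, 1, 0, -5/2)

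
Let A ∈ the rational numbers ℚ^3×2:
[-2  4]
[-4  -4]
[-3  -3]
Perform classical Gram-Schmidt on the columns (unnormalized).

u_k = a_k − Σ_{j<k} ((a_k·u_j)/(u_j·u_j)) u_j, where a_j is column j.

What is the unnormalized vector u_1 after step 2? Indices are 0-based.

Step 1: u_0 = a_0 = (-2, -4, -3).
Step 2: u_1 = a_1 − (17/29)·u_0 = (150/29, -48/29, -36/29).

u_1 = (150/29, -48/29, -36/29)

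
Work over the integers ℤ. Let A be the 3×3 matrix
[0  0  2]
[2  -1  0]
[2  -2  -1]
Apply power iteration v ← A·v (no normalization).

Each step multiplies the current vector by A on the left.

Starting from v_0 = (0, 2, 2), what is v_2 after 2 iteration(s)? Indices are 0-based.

v_0 = (0, 2, 2).
v_1 = A·v_0 = (4, -2, -6).
v_2 = A·v_1 = (-12, 10, 18).

v_2 = (-12, 10, 18)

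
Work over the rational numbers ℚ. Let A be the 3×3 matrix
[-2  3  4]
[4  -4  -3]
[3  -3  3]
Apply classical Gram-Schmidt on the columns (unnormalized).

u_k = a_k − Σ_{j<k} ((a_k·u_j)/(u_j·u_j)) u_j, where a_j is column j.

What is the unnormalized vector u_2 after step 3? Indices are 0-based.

Step 1: u_0 = a_0 = (-2, 4, 3).
Step 2: u_1 = a_1 − (-31/29)·u_0 = (25/29, 8/29, 6/29).
Step 3: u_2 = a_2 − (-11/29)·u_0 − (94/25)·u_1 = (0, -63/25, 84/25).

u_2 = (0, -63/25, 84/25)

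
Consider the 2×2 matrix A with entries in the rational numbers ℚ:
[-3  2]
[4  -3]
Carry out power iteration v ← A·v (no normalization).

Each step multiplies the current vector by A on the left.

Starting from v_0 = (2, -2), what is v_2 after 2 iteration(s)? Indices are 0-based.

v_2 = (58, -82)

v_0 = (2, -2).
v_1 = A·v_0 = (-10, 14).
v_2 = A·v_1 = (58, -82).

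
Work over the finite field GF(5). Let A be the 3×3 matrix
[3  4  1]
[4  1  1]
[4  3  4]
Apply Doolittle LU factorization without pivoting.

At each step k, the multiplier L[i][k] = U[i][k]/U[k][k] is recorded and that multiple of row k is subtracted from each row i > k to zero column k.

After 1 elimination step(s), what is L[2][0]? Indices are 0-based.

L[2][0] = 3

k=0: U[0][0]=3
  eliminate (1,0): mult=3, new row 1: (0, 4, 3); set L[1][0]=3
  eliminate (2,0): mult=3, new row 2: (0, 1, 1); set L[2][0]=3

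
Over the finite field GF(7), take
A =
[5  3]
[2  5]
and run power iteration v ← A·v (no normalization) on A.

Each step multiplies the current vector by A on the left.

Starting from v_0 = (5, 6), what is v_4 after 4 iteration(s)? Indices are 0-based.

v_0 = (5, 6).
v_1 = A·v_0 = (1, 5).
v_2 = A·v_1 = (6, 6).
v_3 = A·v_2 = (6, 0).
v_4 = A·v_3 = (2, 5).

v_4 = (2, 5)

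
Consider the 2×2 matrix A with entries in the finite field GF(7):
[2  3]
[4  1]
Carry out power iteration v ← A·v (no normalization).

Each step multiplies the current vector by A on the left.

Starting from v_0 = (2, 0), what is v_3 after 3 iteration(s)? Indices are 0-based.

v_0 = (2, 0).
v_1 = A·v_0 = (4, 1).
v_2 = A·v_1 = (4, 3).
v_3 = A·v_2 = (3, 5).

v_3 = (3, 5)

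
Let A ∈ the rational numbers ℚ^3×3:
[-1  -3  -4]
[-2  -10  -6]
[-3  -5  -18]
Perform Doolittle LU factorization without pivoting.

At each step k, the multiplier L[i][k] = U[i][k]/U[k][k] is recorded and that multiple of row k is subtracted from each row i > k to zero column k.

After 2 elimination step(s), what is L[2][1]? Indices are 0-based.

L[2][1] = -1

k=0: U[0][0]=-1
  eliminate (1,0): mult=2, new row 1: (0, -4, 2); set L[1][0]=2
  eliminate (2,0): mult=3, new row 2: (0, 4, -6); set L[2][0]=3
k=1: U[1][1]=-4
  eliminate (2,1): mult=-1, new row 2: (0, 0, -4); set L[2][1]=-1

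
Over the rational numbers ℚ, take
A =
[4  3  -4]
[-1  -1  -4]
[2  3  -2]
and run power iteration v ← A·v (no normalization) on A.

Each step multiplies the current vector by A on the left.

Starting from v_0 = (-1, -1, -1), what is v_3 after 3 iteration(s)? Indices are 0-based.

v_3 = (27, -99, 27)

v_0 = (-1, -1, -1).
v_1 = A·v_0 = (-3, 6, -3).
v_2 = A·v_1 = (18, 9, 18).
v_3 = A·v_2 = (27, -99, 27).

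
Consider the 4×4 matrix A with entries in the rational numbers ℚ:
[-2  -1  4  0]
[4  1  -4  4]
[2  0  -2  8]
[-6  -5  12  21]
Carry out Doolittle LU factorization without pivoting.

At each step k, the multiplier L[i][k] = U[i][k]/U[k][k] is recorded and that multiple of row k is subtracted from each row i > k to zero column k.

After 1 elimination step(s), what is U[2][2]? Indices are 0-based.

[col 0] pivot -2
  R1 -= -2*R0 → (0, -1, 4, 4)  (L[1][0] := -2)
  R2 -= -1*R0 → (0, -1, 2, 8)  (L[2][0] := -1)
  R3 -= 3*R0 → (0, -2, 0, 21)  (L[3][0] := 3)

U[2][2] = 2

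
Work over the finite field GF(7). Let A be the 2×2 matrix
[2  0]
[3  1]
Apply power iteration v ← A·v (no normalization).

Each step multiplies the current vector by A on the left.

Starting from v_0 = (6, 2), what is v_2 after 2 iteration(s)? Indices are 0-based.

v_2 = (3, 0)

v_0 = (6, 2).
v_1 = A·v_0 = (5, 6).
v_2 = A·v_1 = (3, 0).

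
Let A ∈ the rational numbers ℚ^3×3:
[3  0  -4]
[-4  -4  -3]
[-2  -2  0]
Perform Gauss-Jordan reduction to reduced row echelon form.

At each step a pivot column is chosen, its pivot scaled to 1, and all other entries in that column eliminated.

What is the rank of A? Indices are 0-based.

rank = 3

step 1: normalize row 0 (÷3) = (1, 0, -4/3)
  row 1: subtract -4×row0 = (0, -4, -25/3)
  row 2: subtract -2×row0 = (0, -2, -8/3)
step 2: normalize row 1 (÷-4) = (0, 1, 25/12)
  row 2: subtract -2×row1 = (0, 0, 3/2)
step 3: normalize row 2 (÷3/2) = (0, 0, 1)
  row 0: subtract -4/3×row2 = (1, 0, 0)
  row 1: subtract 25/12×row2 = (0, 1, 0)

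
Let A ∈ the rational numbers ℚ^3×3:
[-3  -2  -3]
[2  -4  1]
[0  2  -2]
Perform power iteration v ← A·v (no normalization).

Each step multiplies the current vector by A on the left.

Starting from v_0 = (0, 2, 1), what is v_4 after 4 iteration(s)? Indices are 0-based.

v_0 = (0, 2, 1).
v_1 = A·v_0 = (-7, -7, 2).
v_2 = A·v_1 = (29, 16, -18).
v_3 = A·v_2 = (-65, -24, 68).
v_4 = A·v_3 = (39, 34, -184).

v_4 = (39, 34, -184)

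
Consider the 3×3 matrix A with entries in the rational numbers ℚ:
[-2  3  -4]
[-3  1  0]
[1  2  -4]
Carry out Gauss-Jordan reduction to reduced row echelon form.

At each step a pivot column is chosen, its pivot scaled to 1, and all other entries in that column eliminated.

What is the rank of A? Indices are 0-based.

pivot(0,0)=-2: scale R0 → (1, -3/2, 2)
  clear (1,0): R1 −= (-3)R0 → (0, -7/2, 6)
  clear (2,0): R2 −= (1)R0 → (0, 7/2, -6)
pivot(1,1)=-7/2: scale R1 → (0, 1, -12/7)
  clear (0,1): R0 −= (-3/2)R1 → (1, 0, -4/7)
  clear (2,1): R2 −= (7/2)R1 → (0, 0, 0)
col 2: no nonzero at/below row 2; advance.

rank = 2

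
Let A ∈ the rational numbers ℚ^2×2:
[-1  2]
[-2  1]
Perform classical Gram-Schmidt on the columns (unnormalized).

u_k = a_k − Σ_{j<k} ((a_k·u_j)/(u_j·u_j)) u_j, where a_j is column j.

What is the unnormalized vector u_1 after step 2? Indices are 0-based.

Step 1: u_0 = a_0 = (-1, -2).
Step 2: u_1 = a_1 − (-4/5)·u_0 = (6/5, -3/5).

u_1 = (6/5, -3/5)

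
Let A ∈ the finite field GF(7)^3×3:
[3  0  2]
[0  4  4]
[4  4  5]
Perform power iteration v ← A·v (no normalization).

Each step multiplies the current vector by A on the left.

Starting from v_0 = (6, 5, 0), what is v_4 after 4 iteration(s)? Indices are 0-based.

v_4 = (5, 0, 5)

v_0 = (6, 5, 0).
v_1 = A·v_0 = (4, 6, 2).
v_2 = A·v_1 = (2, 4, 1).
v_3 = A·v_2 = (1, 6, 1).
v_4 = A·v_3 = (5, 0, 5).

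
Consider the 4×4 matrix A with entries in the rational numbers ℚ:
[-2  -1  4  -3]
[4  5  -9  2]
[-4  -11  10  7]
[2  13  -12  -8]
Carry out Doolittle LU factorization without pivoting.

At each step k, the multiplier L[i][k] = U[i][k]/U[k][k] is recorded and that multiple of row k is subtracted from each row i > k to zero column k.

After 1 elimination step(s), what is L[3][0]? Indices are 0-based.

[col 0] pivot -2
  R1 -= -2*R0 → (0, 3, -1, -4)  (L[1][0] := -2)
  R2 -= 2*R0 → (0, -9, 2, 13)  (L[2][0] := 2)
  R3 -= -1*R0 → (0, 12, -8, -11)  (L[3][0] := -1)

L[3][0] = -1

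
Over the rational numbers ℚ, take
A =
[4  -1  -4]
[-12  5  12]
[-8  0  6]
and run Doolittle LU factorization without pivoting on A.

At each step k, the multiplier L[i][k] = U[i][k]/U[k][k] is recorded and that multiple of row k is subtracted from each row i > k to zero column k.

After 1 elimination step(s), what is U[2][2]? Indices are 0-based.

U[2][2] = -2

k=0: U[0][0]=4
  eliminate (1,0): mult=-3, new row 1: (0, 2, 0); set L[1][0]=-3
  eliminate (2,0): mult=-2, new row 2: (0, -2, -2); set L[2][0]=-2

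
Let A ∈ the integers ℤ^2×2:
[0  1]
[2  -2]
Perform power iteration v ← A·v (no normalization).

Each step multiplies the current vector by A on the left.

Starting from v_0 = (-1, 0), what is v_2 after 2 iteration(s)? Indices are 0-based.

v_2 = (-2, 4)

v_0 = (-1, 0).
v_1 = A·v_0 = (0, -2).
v_2 = A·v_1 = (-2, 4).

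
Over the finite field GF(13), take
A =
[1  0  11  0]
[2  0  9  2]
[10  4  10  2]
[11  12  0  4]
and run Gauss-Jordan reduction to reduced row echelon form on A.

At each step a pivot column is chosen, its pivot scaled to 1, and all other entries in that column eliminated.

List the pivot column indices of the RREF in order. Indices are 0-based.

pivot columns: 0, 1, 2, 3

pivot(0,0)=1: scale R0 → (1, 0, 11, 0)
  clear (1,0): R1 −= (2)R0 → (0, 0, 0, 2)
  clear (2,0): R2 −= (10)R0 → (0, 4, 4, 2)
  clear (3,0): R3 −= (11)R0 → (0, 12, 9, 4)
pivot(1,1): swap R1↔R2
pivot(1,1)=4: scale R1 → (0, 1, 1, 7)
  clear (3,1): R3 −= (12)R1 → (0, 0, 10, 11)
pivot(2,2): swap R2↔R3
pivot(2,2)=10: scale R2 → (0, 0, 1, 5)
  clear (0,2): R0 −= (11)R2 → (1, 0, 0, 10)
  clear (1,2): R1 −= (1)R2 → (0, 1, 0, 2)
pivot(3,3)=2: scale R3 → (0, 0, 0, 1)
  clear (0,3): R0 −= (10)R3 → (1, 0, 0, 0)
  clear (1,3): R1 −= (2)R3 → (0, 1, 0, 0)
  clear (2,3): R2 −= (5)R3 → (0, 0, 1, 0)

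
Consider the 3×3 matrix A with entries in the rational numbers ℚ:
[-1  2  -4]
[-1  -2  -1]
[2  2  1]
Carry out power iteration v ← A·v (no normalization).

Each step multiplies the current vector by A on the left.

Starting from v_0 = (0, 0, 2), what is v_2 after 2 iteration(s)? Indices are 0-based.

v_2 = (-4, 10, -18)

v_0 = (0, 0, 2).
v_1 = A·v_0 = (-8, -2, 2).
v_2 = A·v_1 = (-4, 10, -18).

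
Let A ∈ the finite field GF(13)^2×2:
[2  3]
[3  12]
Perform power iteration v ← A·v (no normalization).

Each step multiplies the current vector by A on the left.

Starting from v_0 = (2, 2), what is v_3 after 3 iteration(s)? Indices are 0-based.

v_0 = (2, 2).
v_1 = A·v_0 = (10, 4).
v_2 = A·v_1 = (6, 0).
v_3 = A·v_2 = (12, 5).

v_3 = (12, 5)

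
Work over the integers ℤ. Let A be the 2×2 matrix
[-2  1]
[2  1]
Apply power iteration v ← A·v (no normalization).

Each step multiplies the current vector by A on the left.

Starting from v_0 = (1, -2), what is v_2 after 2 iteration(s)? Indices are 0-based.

v_0 = (1, -2).
v_1 = A·v_0 = (-4, 0).
v_2 = A·v_1 = (8, -8).

v_2 = (8, -8)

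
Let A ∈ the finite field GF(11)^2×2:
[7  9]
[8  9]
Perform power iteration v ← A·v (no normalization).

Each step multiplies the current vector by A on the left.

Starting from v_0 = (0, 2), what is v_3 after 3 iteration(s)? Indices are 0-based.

v_0 = (0, 2).
v_1 = A·v_0 = (7, 7).
v_2 = A·v_1 = (2, 9).
v_3 = A·v_2 = (7, 9).

v_3 = (7, 9)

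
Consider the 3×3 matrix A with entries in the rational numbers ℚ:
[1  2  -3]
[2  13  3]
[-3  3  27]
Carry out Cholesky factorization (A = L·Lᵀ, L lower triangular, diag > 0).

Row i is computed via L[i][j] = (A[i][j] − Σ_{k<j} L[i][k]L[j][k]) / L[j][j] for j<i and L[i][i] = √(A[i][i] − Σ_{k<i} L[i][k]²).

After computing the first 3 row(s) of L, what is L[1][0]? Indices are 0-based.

Step 1: L[0][0] = √(1) = 1.
  L[1][0] = (2) / L[0][0] = 2.
Step 2: L[1][1] = √(9) = 3.
  L[2][0] = (-3) / L[0][0] = -3.
  L[2][1] = (9) / L[1][1] = 3.
Step 3: L[2][2] = √(9) = 3.

L[1][0] = 2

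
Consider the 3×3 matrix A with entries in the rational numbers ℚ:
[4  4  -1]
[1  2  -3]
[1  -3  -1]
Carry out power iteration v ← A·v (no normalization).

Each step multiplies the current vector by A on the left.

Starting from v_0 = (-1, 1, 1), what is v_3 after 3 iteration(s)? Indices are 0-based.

v_3 = (2, -17, -47)

v_0 = (-1, 1, 1).
v_1 = A·v_0 = (-1, -2, -5).
v_2 = A·v_1 = (-7, 10, 10).
v_3 = A·v_2 = (2, -17, -47).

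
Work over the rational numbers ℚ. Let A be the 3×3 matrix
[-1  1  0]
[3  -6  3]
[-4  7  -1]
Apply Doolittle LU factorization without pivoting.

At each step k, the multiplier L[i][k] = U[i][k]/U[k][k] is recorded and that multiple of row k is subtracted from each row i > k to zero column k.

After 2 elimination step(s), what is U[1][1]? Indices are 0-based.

U[1][1] = -3

k=0: U[0][0]=-1
  eliminate (1,0): mult=-3, new row 1: (0, -3, 3); set L[1][0]=-3
  eliminate (2,0): mult=4, new row 2: (0, 3, -1); set L[2][0]=4
k=1: U[1][1]=-3
  eliminate (2,1): mult=-1, new row 2: (0, 0, 2); set L[2][1]=-1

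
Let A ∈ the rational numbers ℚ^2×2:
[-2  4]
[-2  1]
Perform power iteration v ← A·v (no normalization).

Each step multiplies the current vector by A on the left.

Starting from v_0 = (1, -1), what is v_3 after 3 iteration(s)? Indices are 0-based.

v_0 = (1, -1).
v_1 = A·v_0 = (-6, -3).
v_2 = A·v_1 = (0, 9).
v_3 = A·v_2 = (36, 9).

v_3 = (36, 9)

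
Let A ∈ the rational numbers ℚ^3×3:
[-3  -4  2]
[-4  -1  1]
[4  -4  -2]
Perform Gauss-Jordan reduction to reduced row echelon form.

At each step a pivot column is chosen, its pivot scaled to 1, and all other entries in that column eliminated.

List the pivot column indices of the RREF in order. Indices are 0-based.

pivot columns: 0, 1, 2

[1] R0 /= -3  ⇒  (1, 4/3, -2/3)
     R1 -= -4·R0  ⇒  (0, 13/3, -5/3)
     R2 -= 4·R0  ⇒  (0, -28/3, 2/3)
[2] R1 /= 13/3  ⇒  (0, 1, -5/13)
     R0 -= 4/3·R1  ⇒  (1, 0, -2/13)
     R2 -= -28/3·R1  ⇒  (0, 0, -38/13)
[3] R2 /= -38/13  ⇒  (0, 0, 1)
     R0 -= -2/13·R2  ⇒  (1, 0, 0)
     R1 -= -5/13·R2  ⇒  (0, 1, 0)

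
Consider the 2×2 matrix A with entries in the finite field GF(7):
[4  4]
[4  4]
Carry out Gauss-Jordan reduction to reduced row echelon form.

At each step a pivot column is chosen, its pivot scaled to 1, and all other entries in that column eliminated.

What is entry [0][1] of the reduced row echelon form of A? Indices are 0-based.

M[0][1] = 1

pivot(0,0)=4: scale R0 → (1, 1)
  clear (1,0): R1 −= (4)R0 → (0, 0)
col 1: no nonzero at/below row 1; advance.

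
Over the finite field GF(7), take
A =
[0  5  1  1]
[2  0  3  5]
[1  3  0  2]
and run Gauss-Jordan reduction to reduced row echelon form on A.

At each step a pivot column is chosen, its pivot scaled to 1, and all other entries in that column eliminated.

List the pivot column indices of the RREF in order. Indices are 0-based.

[1] R0 <-> R1
[1] R0 /= 2  ⇒  (1, 0, 5, 6)
     R2 -= 1·R0  ⇒  (0, 3, 2, 3)
[2] R1 /= 5  ⇒  (0, 1, 3, 3)
     R2 -= 3·R1  ⇒  (0, 0, 0, 1)
column 2 empty below row 2
[3] R2 /= 1  ⇒  (0, 0, 0, 1)
     R0 -= 6·R2  ⇒  (1, 0, 5, 0)
     R1 -= 3·R2  ⇒  (0, 1, 3, 0)

pivot columns: 0, 1, 3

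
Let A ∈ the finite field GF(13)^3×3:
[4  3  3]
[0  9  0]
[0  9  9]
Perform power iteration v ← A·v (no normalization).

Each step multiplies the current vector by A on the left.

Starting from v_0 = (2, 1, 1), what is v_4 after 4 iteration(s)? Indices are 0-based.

v_4 = (11, 9, 6)

v_0 = (2, 1, 1).
v_1 = A·v_0 = (1, 9, 5).
v_2 = A·v_1 = (7, 3, 9).
v_3 = A·v_2 = (12, 1, 4).
v_4 = A·v_3 = (11, 9, 6).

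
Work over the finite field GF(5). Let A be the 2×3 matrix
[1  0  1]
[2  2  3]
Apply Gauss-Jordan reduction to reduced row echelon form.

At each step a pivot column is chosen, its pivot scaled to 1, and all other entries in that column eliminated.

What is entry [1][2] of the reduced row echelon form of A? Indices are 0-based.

M[1][2] = 3

step 1: normalize row 0 (÷1) = (1, 0, 1)
  row 1: subtract 2×row0 = (0, 2, 1)
step 2: normalize row 1 (÷2) = (0, 1, 3)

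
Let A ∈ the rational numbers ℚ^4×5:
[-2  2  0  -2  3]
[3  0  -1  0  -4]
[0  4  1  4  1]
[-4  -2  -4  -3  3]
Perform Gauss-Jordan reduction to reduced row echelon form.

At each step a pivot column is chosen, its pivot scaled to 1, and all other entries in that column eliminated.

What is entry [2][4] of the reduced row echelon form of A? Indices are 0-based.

step 1: normalize row 0 (÷-2) = (1, -1, 0, 1, -3/2)
  row 1: subtract 3×row0 = (0, 3, -1, -3, 1/2)
  row 3: subtract -4×row0 = (0, -6, -4, 1, -3)
step 2: normalize row 1 (÷3) = (0, 1, -1/3, -1, 1/6)
  row 0: subtract -1×row1 = (1, 0, -1/3, 0, -4/3)
  row 2: subtract 4×row1 = (0, 0, 7/3, 8, 1/3)
  row 3: subtract -6×row1 = (0, 0, -6, -5, -2)
step 3: normalize row 2 (÷7/3) = (0, 0, 1, 24/7, 1/7)
  row 0: subtract -1/3×row2 = (1, 0, 0, 8/7, -9/7)
  row 1: subtract -1/3×row2 = (0, 1, 0, 1/7, 3/14)
  row 3: subtract -6×row2 = (0, 0, 0, 109/7, -8/7)
step 4: normalize row 3 (÷109/7) = (0, 0, 0, 1, -8/109)
  row 0: subtract 8/7×row3 = (1, 0, 0, 0, -131/109)
  row 1: subtract 1/7×row3 = (0, 1, 0, 0, 49/218)
  row 2: subtract 24/7×row3 = (0, 0, 1, 0, 43/109)

M[2][4] = 43/109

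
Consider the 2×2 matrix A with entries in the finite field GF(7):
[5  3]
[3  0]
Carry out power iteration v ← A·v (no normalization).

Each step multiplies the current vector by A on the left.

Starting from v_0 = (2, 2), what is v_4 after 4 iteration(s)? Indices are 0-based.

v_0 = (2, 2).
v_1 = A·v_0 = (2, 6).
v_2 = A·v_1 = (0, 6).
v_3 = A·v_2 = (4, 0).
v_4 = A·v_3 = (6, 5).

v_4 = (6, 5)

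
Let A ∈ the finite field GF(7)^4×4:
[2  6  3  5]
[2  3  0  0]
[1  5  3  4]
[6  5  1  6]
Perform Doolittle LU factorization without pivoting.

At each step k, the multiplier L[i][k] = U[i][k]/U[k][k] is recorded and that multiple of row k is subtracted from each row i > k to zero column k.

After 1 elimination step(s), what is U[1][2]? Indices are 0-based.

[col 0] pivot 2
  R1 -= 1*R0 → (0, 4, 4, 2)  (L[1][0] := 1)
  R2 -= 4*R0 → (0, 2, 5, 5)  (L[2][0] := 4)
  R3 -= 3*R0 → (0, 1, 6, 5)  (L[3][0] := 3)

U[1][2] = 4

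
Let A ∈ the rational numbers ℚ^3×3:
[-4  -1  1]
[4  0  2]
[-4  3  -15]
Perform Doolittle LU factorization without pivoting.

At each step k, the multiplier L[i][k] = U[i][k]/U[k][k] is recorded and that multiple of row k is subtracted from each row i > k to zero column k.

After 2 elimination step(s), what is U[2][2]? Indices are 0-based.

U[2][2] = -4

[col 0] pivot -4
  R1 -= -1*R0 → (0, -1, 3)  (L[1][0] := -1)
  R2 -= 1*R0 → (0, 4, -16)  (L[2][0] := 1)
[col 1] pivot -1
  R2 -= -4*R1 → (0, 0, -4)  (L[2][1] := -4)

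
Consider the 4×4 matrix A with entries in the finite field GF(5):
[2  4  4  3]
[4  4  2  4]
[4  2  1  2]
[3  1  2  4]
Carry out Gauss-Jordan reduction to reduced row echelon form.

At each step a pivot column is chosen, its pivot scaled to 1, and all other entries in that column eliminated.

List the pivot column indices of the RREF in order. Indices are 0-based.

pivot columns: 0, 1, 2

pivot(0,0)=2: scale R0 → (1, 2, 2, 4)
  clear (1,0): R1 −= (4)R0 → (0, 1, 4, 3)
  clear (2,0): R2 −= (4)R0 → (0, 4, 3, 1)
  clear (3,0): R3 −= (3)R0 → (0, 0, 1, 2)
pivot(1,1)=1: scale R1 → (0, 1, 4, 3)
  clear (0,1): R0 −= (2)R1 → (1, 0, 4, 3)
  clear (2,1): R2 −= (4)R1 → (0, 0, 2, 4)
pivot(2,2)=2: scale R2 → (0, 0, 1, 2)
  clear (0,2): R0 −= (4)R2 → (1, 0, 0, 0)
  clear (1,2): R1 −= (4)R2 → (0, 1, 0, 0)
  clear (3,2): R3 −= (1)R2 → (0, 0, 0, 0)
col 3: no nonzero at/below row 3; advance.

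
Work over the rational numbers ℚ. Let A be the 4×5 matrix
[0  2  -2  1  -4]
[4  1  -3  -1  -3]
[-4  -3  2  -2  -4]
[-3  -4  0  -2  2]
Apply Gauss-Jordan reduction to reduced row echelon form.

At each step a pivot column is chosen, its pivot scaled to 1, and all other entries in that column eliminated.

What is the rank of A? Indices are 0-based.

rank = 4

step 1: exchange rows 0,1
step 1: normalize row 0 (÷4) = (1, 1/4, -3/4, -1/4, -3/4)
  row 2: subtract -4×row0 = (0, -2, -1, -3, -7)
  row 3: subtract -3×row0 = (0, -13/4, -9/4, -11/4, -1/4)
step 2: normalize row 1 (÷2) = (0, 1, -1, 1/2, -2)
  row 0: subtract 1/4×row1 = (1, 0, -1/2, -3/8, -1/4)
  row 2: subtract -2×row1 = (0, 0, -3, -2, -11)
  row 3: subtract -13/4×row1 = (0, 0, -11/2, -9/8, -27/4)
step 3: normalize row 2 (÷-3) = (0, 0, 1, 2/3, 11/3)
  row 0: subtract -1/2×row2 = (1, 0, 0, -1/24, 19/12)
  row 1: subtract -1×row2 = (0, 1, 0, 7/6, 5/3)
  row 3: subtract -11/2×row2 = (0, 0, 0, 61/24, 161/12)
step 4: normalize row 3 (÷61/24) = (0, 0, 0, 1, 322/61)
  row 0: subtract -1/24×row3 = (1, 0, 0, 0, 110/61)
  row 1: subtract 7/6×row3 = (0, 1, 0, 0, -274/61)
  row 2: subtract 2/3×row3 = (0, 0, 1, 0, 9/61)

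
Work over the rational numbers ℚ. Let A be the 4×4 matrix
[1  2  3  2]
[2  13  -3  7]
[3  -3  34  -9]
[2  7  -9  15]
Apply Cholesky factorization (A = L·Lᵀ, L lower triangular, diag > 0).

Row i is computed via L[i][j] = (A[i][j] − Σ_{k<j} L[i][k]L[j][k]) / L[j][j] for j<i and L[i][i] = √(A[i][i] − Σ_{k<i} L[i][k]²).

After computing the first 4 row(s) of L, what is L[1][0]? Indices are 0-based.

L[1][0] = 2

Step 1: L[0][0] = √(1) = 1.
  L[1][0] = (2) / L[0][0] = 2.
Step 2: L[1][1] = √(9) = 3.
  L[2][0] = (3) / L[0][0] = 3.
  L[2][1] = (-9) / L[1][1] = -3.
Step 3: L[2][2] = √(16) = 4.
  L[3][0] = (2) / L[0][0] = 2.
  L[3][1] = (3) / L[1][1] = 1.
  L[3][2] = (-12) / L[2][2] = -3.
Step 4: L[3][3] = √(1) = 1.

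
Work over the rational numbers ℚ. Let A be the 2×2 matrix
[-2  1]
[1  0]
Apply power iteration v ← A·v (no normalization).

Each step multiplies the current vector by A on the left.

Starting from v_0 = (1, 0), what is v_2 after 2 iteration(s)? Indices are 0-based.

v_0 = (1, 0).
v_1 = A·v_0 = (-2, 1).
v_2 = A·v_1 = (5, -2).

v_2 = (5, -2)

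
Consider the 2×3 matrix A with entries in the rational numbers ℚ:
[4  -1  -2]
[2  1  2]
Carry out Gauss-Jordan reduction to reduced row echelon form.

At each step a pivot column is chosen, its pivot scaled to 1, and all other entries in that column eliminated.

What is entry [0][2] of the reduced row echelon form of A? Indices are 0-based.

step 1: normalize row 0 (÷4) = (1, -1/4, -1/2)
  row 1: subtract 2×row0 = (0, 3/2, 3)
step 2: normalize row 1 (÷3/2) = (0, 1, 2)
  row 0: subtract -1/4×row1 = (1, 0, 0)

M[0][2] = 0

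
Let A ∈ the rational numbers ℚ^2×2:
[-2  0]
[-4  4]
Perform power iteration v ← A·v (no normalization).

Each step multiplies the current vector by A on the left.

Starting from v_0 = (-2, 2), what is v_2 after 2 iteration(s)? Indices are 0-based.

v_0 = (-2, 2).
v_1 = A·v_0 = (4, 16).
v_2 = A·v_1 = (-8, 48).

v_2 = (-8, 48)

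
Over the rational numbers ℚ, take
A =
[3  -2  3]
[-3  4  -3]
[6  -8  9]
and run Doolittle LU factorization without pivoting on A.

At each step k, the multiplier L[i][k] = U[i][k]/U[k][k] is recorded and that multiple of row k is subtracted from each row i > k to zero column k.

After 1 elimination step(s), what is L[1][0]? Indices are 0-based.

L[1][0] = -1

k=0: U[0][0]=3
  eliminate (1,0): mult=-1, new row 1: (0, 2, 0); set L[1][0]=-1
  eliminate (2,0): mult=2, new row 2: (0, -4, 3); set L[2][0]=2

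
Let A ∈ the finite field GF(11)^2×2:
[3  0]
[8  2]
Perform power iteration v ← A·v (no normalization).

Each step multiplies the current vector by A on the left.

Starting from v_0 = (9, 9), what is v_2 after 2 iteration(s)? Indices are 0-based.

v_2 = (4, 0)

v_0 = (9, 9).
v_1 = A·v_0 = (5, 2).
v_2 = A·v_1 = (4, 0).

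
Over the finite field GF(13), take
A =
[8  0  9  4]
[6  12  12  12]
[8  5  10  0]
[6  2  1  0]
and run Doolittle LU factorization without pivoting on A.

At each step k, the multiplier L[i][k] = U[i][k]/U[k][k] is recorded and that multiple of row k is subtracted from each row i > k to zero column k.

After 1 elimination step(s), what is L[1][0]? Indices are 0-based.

[col 0] pivot 8
  R1 -= 4*R0 → (0, 12, 2, 9)  (L[1][0] := 4)
  R2 -= 1*R0 → (0, 5, 1, 9)  (L[2][0] := 1)
  R3 -= 4*R0 → (0, 2, 4, 10)  (L[3][0] := 4)

L[1][0] = 4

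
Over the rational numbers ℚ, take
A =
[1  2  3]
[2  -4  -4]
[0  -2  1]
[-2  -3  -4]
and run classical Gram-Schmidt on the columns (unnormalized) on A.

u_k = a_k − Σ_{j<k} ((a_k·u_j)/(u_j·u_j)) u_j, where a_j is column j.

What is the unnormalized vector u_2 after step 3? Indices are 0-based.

u_2 = (8/11, -26/33, 97/33, -14/33)

Step 1: u_0 = a_0 = (1, 2, 0, -2).
Step 2: u_1 = a_1 − (0)·u_0 = (2, -4, -2, -3).
Step 3: u_2 = a_2 − (1/3)·u_0 − (32/33)·u_1 = (8/11, -26/33, 97/33, -14/33).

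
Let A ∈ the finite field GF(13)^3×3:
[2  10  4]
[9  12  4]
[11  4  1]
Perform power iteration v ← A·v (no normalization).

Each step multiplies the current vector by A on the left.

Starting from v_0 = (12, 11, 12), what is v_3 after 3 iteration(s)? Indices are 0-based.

v_3 = (0, 1, 1)

v_0 = (12, 11, 12).
v_1 = A·v_0 = (0, 2, 6).
v_2 = A·v_1 = (5, 9, 1).
v_3 = A·v_2 = (0, 1, 1).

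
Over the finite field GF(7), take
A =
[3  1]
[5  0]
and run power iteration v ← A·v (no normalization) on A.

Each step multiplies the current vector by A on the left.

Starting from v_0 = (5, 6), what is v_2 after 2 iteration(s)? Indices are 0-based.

v_2 = (4, 0)

v_0 = (5, 6).
v_1 = A·v_0 = (0, 4).
v_2 = A·v_1 = (4, 0).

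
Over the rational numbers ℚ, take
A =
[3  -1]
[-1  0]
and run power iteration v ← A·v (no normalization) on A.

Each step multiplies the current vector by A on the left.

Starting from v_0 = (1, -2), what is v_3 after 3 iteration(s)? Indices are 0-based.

v_0 = (1, -2).
v_1 = A·v_0 = (5, -1).
v_2 = A·v_1 = (16, -5).
v_3 = A·v_2 = (53, -16).

v_3 = (53, -16)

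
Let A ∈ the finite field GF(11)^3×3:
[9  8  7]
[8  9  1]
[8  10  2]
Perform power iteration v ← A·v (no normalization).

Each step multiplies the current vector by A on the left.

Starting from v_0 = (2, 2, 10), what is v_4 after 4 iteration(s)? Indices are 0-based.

v_4 = (4, 1, 0)

v_0 = (2, 2, 10).
v_1 = A·v_0 = (5, 0, 1).
v_2 = A·v_1 = (8, 8, 9).
v_3 = A·v_2 = (1, 2, 8).
v_4 = A·v_3 = (4, 1, 0).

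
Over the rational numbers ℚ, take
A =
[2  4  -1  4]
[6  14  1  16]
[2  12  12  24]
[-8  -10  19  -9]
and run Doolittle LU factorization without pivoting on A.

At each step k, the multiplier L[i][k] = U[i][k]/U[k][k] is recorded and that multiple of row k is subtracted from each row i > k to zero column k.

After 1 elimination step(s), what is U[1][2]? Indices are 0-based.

Step 1: pivot at (0,0) is 2.
  row1 ← row1 − (3)·row0  ⇒  L[1][0]=3, U row1=(0, 2, 4, 4)
  row2 ← row2 − (1)·row0  ⇒  L[2][0]=1, U row2=(0, 8, 13, 20)
  row3 ← row3 − (-4)·row0  ⇒  L[3][0]=-4, U row3=(0, 6, 15, 7)

U[1][2] = 4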